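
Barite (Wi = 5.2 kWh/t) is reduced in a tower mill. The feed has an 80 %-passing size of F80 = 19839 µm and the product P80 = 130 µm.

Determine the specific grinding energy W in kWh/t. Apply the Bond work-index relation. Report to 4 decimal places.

Bond:  W = 10 Wi (1/√P − 1/√F)
1/√130 = 0.087706;  1/√19839 = 0.007100
W = 10·5.2·(0.087706 − 0.007100) = 4.1915 kWh/t

W = 4.1915 kWh/t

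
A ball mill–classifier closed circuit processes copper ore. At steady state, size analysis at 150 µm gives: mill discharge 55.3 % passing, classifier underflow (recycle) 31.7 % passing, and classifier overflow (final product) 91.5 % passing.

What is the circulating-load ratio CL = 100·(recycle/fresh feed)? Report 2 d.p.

Balance %-passing 150 µm (r = R/F):
d + r·d = r·u + o → r(d−u) = o−d
r = (91.5 − 55.3)/(55.3 − 31.7) = 36.2/23.6 = 1.5339
CL = 100·r = 153.39 %

CL = 153.39 %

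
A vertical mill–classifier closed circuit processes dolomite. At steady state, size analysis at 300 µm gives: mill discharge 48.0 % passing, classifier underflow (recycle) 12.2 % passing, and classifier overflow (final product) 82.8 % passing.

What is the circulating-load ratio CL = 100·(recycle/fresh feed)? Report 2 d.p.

Two-product formula at 300 µm:
d + r·d = r·u + o → r(d−u) = o−d
r = (82.8 − 48.0)/(48.0 − 12.2) = 34.8/35.8 = 0.9721
CL = 100·r = 97.21 %

CL = 97.21 %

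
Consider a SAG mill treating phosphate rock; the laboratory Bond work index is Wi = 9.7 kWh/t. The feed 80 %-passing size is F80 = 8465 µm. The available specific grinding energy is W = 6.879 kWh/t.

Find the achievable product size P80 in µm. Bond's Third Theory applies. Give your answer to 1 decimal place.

W = 10·Wi·(P80^(-½) − F80^(-½))
P80^(−½) = W/(10 Wi) + F80^(−½)
  = 6.8790/(10·9.7) + 1/√8465 = 0.070918 + 0.010869 = 0.081786
P80 = (1/0.081786)² = 12.2270² = 149.50 µm

P80 = 149.5 µm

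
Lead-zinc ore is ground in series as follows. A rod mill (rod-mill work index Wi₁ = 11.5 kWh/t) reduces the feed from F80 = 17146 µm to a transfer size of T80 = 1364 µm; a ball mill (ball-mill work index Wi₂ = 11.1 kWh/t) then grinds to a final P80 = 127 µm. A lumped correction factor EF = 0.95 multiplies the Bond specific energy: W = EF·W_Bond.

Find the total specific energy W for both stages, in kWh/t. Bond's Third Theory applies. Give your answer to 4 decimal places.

W = 8.6257 kWh/t

W = 10 Wi (P80^-0.5 − F80^-0.5)
Stage 1 (17146→1364 µm, Wi₁=11.5): W₁ = 10·11.5·(0.027077 − 0.007637) = 2.2356 kWh/t
Stage 2 (1364→127 µm, Wi₂=11.1): W₂ = 10·11.1·(0.088736 − 0.027077) = 6.8442 kWh/t
W = W₁ + W₂ = 2.2356 + 6.8442 = 9.0797 kWh/t
Apply correction: 9.0797 × 0.95 = 8.6257 kWh/t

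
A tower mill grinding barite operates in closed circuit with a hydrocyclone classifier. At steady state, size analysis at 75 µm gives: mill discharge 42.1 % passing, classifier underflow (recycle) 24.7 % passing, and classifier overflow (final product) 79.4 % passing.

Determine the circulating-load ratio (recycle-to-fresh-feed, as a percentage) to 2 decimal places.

CL = 214.37 %

Let r = R/F. Size balance at 75 µm:
Fd + Rd = Ru + Fo ⇒ R/F = (o−d)/(d−u)
r = (79.4 − 42.1)/(42.1 − 24.7) = 37.3/17.4 = 2.1437
CL = 100·r = 214.37 %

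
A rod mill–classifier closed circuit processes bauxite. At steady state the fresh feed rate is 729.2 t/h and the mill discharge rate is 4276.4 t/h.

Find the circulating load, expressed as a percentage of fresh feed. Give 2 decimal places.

Discharge = new feed + return, hence
R = M − F = 4276.4 − 729.2 = 3547.2 t/h
CL = 100·R/F = 100·3547.2/729.2 = 486.45 %

CL = 486.45 %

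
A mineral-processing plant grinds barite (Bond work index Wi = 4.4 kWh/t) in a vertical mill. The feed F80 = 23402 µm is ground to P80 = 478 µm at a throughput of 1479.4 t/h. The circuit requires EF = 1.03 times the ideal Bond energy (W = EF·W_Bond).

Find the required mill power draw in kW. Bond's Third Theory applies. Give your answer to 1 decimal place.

P = 2628.4 kW

W = 10·Wi·(P80^(-½) − F80^(-½))
W = 10·4.4·(1/√478 − 1/√23402) = 10·4.4·(0.039202) = 1.7249 kWh/t
Corrected W = EF·W_Bond = 1.03·1.7249 = 1.7766 kWh/t
Power = W × throughput = 1.7766 kWh/t × 1479.4 t/h = 2628.4 kW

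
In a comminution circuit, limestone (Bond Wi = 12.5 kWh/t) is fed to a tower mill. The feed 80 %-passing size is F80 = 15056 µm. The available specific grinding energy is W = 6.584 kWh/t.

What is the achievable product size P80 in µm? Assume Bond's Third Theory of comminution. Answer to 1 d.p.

P80 = 270.3 µm

W = 10 Wi / √P80 − 10 Wi / √F80
⇒ 1/√P80 = W/(10 Wi) + 1/√F80
  = 6.5840/(10·12.5) + 1/√15056 = 0.052672 + 0.008150 = 0.060822
P80 = (1/0.060822)² = 16.4415² = 270.32 µm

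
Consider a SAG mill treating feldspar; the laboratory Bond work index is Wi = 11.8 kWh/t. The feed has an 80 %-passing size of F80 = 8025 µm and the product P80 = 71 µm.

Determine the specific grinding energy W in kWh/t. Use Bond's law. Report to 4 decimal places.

W = 12.6868 kWh/t

W_Bond = 10·Wi·(1/√P₈₀ − 1/√F₈₀)
1/√71 = 0.118678;  1/√8025 = 0.011163
W = 10·11.8·(0.118678 − 0.011163) = 12.6868 kWh/t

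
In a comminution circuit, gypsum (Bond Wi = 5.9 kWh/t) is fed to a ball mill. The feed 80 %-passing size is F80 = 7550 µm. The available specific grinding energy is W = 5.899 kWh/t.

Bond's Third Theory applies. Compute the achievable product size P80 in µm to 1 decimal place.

P80 = 80.4 µm

W_Bond = 10·Wi·(1/√P₈₀ − 1/√F₈₀)
P80^-0.5 = F80^-0.5 + W/(10 Wi)
  = 5.8990/(10·5.9) + 1/√7550 = 0.099983 + 0.011509 = 0.111492
P80 = (1/0.111492)² = 8.9693² = 80.45 µm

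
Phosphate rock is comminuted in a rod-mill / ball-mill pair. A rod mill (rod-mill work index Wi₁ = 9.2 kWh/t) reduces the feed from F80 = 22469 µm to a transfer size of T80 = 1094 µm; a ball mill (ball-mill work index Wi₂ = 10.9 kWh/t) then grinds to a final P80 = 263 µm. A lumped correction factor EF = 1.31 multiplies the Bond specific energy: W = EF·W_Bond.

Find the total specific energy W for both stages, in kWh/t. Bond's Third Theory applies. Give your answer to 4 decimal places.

Bond:  W = 10 Wi (1/√P − 1/√F)
Stage 1 (22469→1094 µm, Wi₁=9.2): W₁ = 10·9.2·(0.030234 − 0.006671) = 2.1677 kWh/t
Stage 2 (1094→263 µm, Wi₂=10.9): W₂ = 10·10.9·(0.061663 − 0.030234) = 3.4258 kWh/t
W = W₁ + W₂ = 2.1677 + 3.4258 = 5.5935 kWh/t
With EF = 1.31: W = 5.5935·1.31 = 7.3275 kWh/t

W = 7.3275 kWh/t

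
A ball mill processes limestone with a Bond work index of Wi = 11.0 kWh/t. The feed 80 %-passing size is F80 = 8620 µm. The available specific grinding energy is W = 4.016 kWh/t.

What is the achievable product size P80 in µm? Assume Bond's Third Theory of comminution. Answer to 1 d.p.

P80 = 447.4 µm

Bond: W = 10·Wi·(1/√P80 − 1/√F80)
⇒ 1/√P80 = W/(10·Wi) + 1/√F80
  = 4.0160/(10·11.0) + 1/√8620 = 0.036509 + 0.010771 = 0.047280
P80 = (1/0.047280)² = 21.1507² = 447.35 µm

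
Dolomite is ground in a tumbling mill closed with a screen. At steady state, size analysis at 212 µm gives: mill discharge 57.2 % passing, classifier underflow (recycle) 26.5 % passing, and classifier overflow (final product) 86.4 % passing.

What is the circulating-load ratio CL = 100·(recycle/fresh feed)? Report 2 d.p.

Classifier node, passing 212 µm:
(1+r)·d = r·u + o ⇒ r = (o−d)/(d−u)
r = (86.4 − 57.2)/(57.2 − 26.5) = 29.2/30.7 = 0.9511
CL = 100·r = 95.11 %

CL = 95.11 %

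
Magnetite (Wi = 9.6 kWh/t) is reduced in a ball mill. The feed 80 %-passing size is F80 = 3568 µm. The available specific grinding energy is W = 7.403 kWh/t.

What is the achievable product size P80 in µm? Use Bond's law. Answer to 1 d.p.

W = 10 Wi / √P80 − 10 Wi / √F80
1/√P80 = 1/√F80 + W/(10·Wi)
  = 7.4030/(10·9.6) + 1/√3568 = 0.077115 + 0.016741 = 0.093856
P80 = (1/0.093856)² = 10.6546² = 113.52 µm

P80 = 113.5 µm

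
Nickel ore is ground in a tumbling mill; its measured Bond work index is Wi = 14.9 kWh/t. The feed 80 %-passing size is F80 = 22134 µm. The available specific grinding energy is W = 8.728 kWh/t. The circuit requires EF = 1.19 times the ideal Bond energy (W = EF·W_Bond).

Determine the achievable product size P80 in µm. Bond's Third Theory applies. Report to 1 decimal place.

W = 10 Wi (1/√P80 − 1/√F80)  [Bond]
W_Bond = W / EF = 8.728 / 1.19 = 7.3345 kWh/t
P80^(−½) = W_Bond/(10 Wi) + F80^(−½)
  = 7.3345/(10·14.9) + 1/√22134 = 0.049225 + 0.006722 = 0.055946
P80 = (1/0.055946)² = 17.8744² = 319.49 µm

P80 = 319.5 µm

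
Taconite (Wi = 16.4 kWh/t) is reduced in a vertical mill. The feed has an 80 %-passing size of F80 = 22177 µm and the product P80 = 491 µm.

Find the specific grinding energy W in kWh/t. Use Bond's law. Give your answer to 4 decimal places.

W = 6.2999 kWh/t

W = 10 Wi (1/√P80 − 1/√F80)  [Bond]
1/√491 = 0.045129;  1/√22177 = 0.006715
W = 10·16.4·(0.045129 − 0.006715) = 6.2999 kWh/t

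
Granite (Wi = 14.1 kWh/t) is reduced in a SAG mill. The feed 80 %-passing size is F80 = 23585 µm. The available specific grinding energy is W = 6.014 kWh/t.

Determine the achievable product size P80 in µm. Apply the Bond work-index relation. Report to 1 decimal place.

P80 = 413.7 µm

W = 10 Wi (P80^-0.5 − F80^-0.5)
⇒ 1/√P80 = W/(10 Wi) + 1/√F80
  = 6.0140/(10·14.1) + 1/√23585 = 0.042652 + 0.006512 = 0.049164
P80 = (1/0.049164)² = 20.3401² = 413.72 µm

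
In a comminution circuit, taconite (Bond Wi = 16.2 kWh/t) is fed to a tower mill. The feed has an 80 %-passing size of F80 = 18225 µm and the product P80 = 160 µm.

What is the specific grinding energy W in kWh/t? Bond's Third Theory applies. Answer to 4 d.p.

W = 10 Wi (1/√P80 − 1/√F80)  [Bond]
1/√160 = 0.079057;  1/√18225 = 0.007407
W = 10·16.2·(0.079057 − 0.007407) = 11.6072 kWh/t

W = 11.6072 kWh/t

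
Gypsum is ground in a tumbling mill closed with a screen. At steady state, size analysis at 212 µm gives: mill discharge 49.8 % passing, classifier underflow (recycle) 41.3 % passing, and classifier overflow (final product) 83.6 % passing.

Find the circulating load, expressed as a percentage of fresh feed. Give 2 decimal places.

CL = 397.65 %

Mass balance on the −212 µm fraction:
(1+r)·d = r·u + o ⇒ r = (o−d)/(d−u)
r = (83.6 − 49.8)/(49.8 − 41.3) = 33.8/8.5 = 3.9765
CL = 100·r = 397.65 %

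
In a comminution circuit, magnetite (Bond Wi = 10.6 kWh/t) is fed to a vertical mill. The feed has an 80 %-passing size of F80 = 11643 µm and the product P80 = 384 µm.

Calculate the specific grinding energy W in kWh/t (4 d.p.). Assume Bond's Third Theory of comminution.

W = 4.4269 kWh/t

W_Bond = 10·Wi·(1/√P₈₀ − 1/√F₈₀)
1/√384 = 0.051031;  1/√11643 = 0.009268
W = 10·10.6·(0.051031 − 0.009268) = 4.4269 kWh/t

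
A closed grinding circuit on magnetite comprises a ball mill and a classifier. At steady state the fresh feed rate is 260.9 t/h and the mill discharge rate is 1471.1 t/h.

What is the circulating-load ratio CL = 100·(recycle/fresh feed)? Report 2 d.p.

M = F + R at steady state, so:
R = M − F = 1471.1 − 260.9 = 1210.2 t/h
CL = 100·R/F = 100·1210.2/260.9 = 463.86 %

CL = 463.86 %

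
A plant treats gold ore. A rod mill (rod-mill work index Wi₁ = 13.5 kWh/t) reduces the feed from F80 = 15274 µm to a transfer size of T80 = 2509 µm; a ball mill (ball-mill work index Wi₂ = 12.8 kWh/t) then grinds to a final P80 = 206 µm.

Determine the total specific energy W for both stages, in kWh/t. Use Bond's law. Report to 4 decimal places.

W = 10 Wi (P80^-0.5 − F80^-0.5)
Stage 1 (15274→2509 µm, Wi₁=13.5): W₁ = 10·13.5·(0.019964 − 0.008091) = 1.6028 kWh/t
Stage 2 (2509→206 µm, Wi₂=12.8): W₂ = 10·12.8·(0.069673 − 0.019964) = 6.3628 kWh/t
W = W₁ + W₂ = 1.6028 + 6.3628 = 7.9656 kWh/t

W = 7.9656 kWh/t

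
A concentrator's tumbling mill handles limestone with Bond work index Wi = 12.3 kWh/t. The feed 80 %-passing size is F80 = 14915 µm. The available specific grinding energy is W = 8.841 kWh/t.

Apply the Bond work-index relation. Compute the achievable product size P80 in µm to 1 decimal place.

W = 10 Wi (P80^-0.5 − F80^-0.5)
1/√P80 = 1/√F80 + W/(10·Wi)
  = 8.8410/(10·12.3) + 1/√14915 = 0.071878 + 0.008188 = 0.080066
P80 = (1/0.080066)² = 12.4897² = 155.99 µm

P80 = 156.0 µm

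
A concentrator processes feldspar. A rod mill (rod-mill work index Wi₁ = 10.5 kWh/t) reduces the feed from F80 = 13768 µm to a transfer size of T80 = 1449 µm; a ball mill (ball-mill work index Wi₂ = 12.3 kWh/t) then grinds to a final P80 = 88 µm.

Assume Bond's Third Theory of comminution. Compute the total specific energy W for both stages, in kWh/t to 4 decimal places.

W = 10 Wi / √P80 − 10 Wi / √F80
Stage 1 (13768→1449 µm, Wi₁=10.5): W₁ = 10·10.5·(0.026270 − 0.008522) = 1.8635 kWh/t
Stage 2 (1449→88 µm, Wi₂=12.3): W₂ = 10·12.3·(0.106600 − 0.026270) = 9.8806 kWh/t
W = W₁ + W₂ = 1.8635 + 9.8806 = 11.7441 kWh/t

W = 11.7441 kWh/t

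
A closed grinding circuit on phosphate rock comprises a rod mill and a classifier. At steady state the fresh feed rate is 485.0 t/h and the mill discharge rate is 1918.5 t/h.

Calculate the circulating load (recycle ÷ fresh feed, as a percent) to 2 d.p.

Discharge = new feed + return, hence
R = M − F = 1918.5 − 485.0 = 1433.5 t/h
CL = 100·R/F = 100·1433.5/485.0 = 295.57 %

CL = 295.57 %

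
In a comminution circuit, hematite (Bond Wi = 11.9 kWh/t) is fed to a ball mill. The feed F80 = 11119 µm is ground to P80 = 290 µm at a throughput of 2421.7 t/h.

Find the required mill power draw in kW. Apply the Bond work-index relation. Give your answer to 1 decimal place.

Bond: W = 10·Wi·(1/√P80 − 1/√F80)
W = 10·11.9·(1/√290 − 1/√11119) = 10·11.9·(0.049239) = 5.8594 kWh/t
P_mill = W·ṁ = 5.8594·2421.7 = 14189.7 kW

P = 14189.7 kW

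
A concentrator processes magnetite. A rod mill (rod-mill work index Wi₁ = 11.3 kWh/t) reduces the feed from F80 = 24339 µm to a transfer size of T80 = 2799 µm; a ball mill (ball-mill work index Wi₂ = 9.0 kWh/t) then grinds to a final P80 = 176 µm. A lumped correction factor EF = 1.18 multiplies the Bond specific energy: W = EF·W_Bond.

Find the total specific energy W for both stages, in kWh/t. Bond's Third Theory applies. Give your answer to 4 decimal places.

W = 10 Wi / √P80 − 10 Wi / √F80
Stage 1 (24339→2799 µm, Wi₁=11.3): W₁ = 10·11.3·(0.018902 − 0.006410) = 1.4116 kWh/t
Stage 2 (2799→176 µm, Wi₂=9.0): W₂ = 10·9.0·(0.075378 − 0.018902) = 5.0829 kWh/t
W = W₁ + W₂ = 1.4116 + 5.0829 = 6.4944 kWh/t
W_actual = 1.18 × 6.4944 = 7.6634 kWh/t

W = 7.6634 kWh/t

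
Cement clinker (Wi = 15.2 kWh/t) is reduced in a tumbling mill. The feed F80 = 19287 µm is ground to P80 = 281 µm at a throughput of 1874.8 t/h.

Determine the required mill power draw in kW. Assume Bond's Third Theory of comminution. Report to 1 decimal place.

P = 14947.9 kW

W = 10 Wi / √P80 − 10 Wi / √F80
W = 10·15.2·(1/√281 − 1/√19287) = 10·15.2·(0.052454) = 7.9731 kWh/t
Mill draw = 7.9731 × 1874.8 = 14947.9 kW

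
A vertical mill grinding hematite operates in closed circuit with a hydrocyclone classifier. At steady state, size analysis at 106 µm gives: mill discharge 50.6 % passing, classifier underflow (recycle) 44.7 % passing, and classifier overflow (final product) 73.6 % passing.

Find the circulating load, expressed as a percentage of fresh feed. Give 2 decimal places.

CL = 389.83 %

Let r = R/F. Size balance at 106 µm:
(1+r)d = ru + o → r = (o−d)/(d−u)
r = (73.6 − 50.6)/(50.6 − 44.7) = 23.0/5.9 = 3.8983
CL = 100·r = 389.83 %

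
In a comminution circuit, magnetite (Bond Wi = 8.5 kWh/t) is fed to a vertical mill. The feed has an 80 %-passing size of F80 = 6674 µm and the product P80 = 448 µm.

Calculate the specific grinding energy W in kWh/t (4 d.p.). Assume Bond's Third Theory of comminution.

W = 10 Wi (1/√P80 − 1/√F80)  [Bond]
1/√448 = 0.047246;  1/√6674 = 0.012241
W = 10·8.5·(0.047246 − 0.012241) = 2.9754 kWh/t

W = 2.9754 kWh/t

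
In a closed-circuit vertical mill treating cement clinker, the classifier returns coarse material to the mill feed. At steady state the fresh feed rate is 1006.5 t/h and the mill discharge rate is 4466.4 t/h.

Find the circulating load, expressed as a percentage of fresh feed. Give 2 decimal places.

CL = 343.76 %

Mill node: discharge = fresh + recycle.
R = M − F = 4466.4 − 1006.5 = 3459.9 t/h
CL = 100·R/F = 100·3459.9/1006.5 = 343.76 %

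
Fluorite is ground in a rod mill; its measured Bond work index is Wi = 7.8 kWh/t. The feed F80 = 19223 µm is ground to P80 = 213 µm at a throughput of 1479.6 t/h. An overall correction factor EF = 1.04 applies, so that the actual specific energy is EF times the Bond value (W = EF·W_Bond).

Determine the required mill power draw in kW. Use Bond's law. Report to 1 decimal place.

P = 7358.3 kW

Bond:  W = 10 Wi (1/√P − 1/√F)
W = 10·7.8·(1/√213 − 1/√19223) = 10·7.8·(0.061306) = 4.7819 kWh/t
With EF = 1.04: W = 4.7819·1.04 = 4.9732 kWh/t
P_mill = W·ṁ = 4.9732·1479.6 = 7358.3 kW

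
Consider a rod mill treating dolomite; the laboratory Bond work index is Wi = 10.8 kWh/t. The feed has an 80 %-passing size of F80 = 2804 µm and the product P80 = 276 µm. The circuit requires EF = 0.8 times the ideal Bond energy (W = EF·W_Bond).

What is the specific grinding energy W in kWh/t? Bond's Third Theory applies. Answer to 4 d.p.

Bond:  W = 10 Wi (1/√P − 1/√F)
1/√276 = 0.060193;  1/√2804 = 0.018885
W = 10·10.8·(0.060193 − 0.018885) = 4.4613 kWh/t
With EF = 0.8: W = 4.4613·0.8 = 3.5690 kWh/t

W = 3.5690 kWh/t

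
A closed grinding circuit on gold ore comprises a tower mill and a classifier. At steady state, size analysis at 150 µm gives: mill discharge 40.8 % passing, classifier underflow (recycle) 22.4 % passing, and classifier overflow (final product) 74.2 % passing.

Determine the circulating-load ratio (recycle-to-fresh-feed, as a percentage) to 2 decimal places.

Mass balance on the −150 µm fraction:
Fd + Rd = Ru + Fo ⇒ R/F = (o−d)/(d−u)
r = (74.2 − 40.8)/(40.8 − 22.4) = 33.4/18.4 = 1.8152
CL = 100·r = 181.52 %

CL = 181.52 %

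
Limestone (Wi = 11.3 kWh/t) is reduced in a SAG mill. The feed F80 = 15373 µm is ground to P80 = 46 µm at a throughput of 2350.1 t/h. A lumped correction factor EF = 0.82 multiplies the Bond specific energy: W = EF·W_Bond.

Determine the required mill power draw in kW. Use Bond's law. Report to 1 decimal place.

W = 10 Wi (P80^-0.5 − F80^-0.5)
W = 10·11.3·(1/√46 − 1/√15373) = 10·11.3·(0.139377) = 15.7496 kWh/t
Apply correction: 15.7496 × 0.82 = 12.9146 kWh/t
Power = W × throughput = 12.9146 kWh/t × 2350.1 t/h = 30350.7 kW

P = 30350.7 kW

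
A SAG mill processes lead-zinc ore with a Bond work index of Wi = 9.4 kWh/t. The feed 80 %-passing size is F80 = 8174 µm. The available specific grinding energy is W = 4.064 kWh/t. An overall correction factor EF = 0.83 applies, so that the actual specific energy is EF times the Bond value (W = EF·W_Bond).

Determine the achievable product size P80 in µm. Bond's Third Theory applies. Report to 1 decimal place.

P80 = 250.8 µm

Bond: W = 10·Wi·(1/√P80 − 1/√F80)
W_Bond = W / EF = 4.064 / 0.83 = 4.8964 kWh/t
⇒ 1/√P80 = W_Bond/(10·Wi) + 1/√F80
  = 4.8964/(10·9.4) + 1/√8174 = 0.052089 + 0.011061 = 0.063150
P80 = (1/0.063150)² = 15.8353² = 250.76 µm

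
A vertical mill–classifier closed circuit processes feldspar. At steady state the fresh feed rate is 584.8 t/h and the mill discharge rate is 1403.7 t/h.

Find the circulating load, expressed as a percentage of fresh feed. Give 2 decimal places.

CL = 140.03 %

Discharge = new feed + return, hence
R = M − F = 1403.7 − 584.8 = 818.9 t/h
CL = 100·R/F = 100·818.9/584.8 = 140.03 %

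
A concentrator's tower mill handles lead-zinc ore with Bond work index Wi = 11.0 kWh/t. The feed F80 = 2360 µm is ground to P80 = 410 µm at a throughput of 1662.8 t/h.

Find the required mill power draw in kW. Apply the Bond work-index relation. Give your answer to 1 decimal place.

W = 10·Wi·(P80^(-½) − F80^(-½))
W = 10·11.0·(1/√410 − 1/√2360) = 10·11.0·(0.028802) = 3.1682 kWh/t
Mill draw = 3.1682 × 1662.8 = 5268.1 kW

P = 5268.1 kW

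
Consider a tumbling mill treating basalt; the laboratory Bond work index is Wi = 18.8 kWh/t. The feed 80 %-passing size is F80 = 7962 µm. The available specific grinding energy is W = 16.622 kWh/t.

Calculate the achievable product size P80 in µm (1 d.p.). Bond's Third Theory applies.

W = 10 Wi / √P80 − 10 Wi / √F80
P80^(−½) = W/(10 Wi) + F80^(−½)
  = 16.6220/(10·18.8) + 1/√7962 = 0.088415 + 0.011207 = 0.099622
P80 = (1/0.099622)² = 10.0380² = 100.76 µm

P80 = 100.8 µm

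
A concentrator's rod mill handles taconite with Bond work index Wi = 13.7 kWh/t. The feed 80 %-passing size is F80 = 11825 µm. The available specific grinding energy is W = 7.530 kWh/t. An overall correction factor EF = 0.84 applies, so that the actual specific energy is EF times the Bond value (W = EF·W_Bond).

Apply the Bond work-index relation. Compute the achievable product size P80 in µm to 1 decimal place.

W = 10 Wi (P80^-0.5 − F80^-0.5)
W_Bond = W / EF = 7.530 / 0.84 = 8.9643 kWh/t
⇒ 1/√P80 = W_Bond/(10·Wi) + 1/√F80
  = 8.9643/(10·13.7) + 1/√11825 = 0.065433 + 0.009196 = 0.074629
P80 = (1/0.074629)² = 13.3997² = 179.55 µm

P80 = 179.6 µm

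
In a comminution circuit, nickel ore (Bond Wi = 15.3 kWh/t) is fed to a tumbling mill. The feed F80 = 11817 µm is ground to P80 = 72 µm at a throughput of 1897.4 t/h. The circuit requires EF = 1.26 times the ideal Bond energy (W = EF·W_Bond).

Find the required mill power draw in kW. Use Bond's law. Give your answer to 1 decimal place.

P = 39742.8 kW

W = 10 Wi (P80^-0.5 − F80^-0.5)
W = 10·15.3·(1/√72 − 1/√11817) = 10·15.3·(0.108652) = 16.6238 kWh/t
Apply correction: 16.6238 × 1.26 = 20.9459 kWh/t
P_mill = W·ṁ = 20.9459·1897.4 = 39742.8 kW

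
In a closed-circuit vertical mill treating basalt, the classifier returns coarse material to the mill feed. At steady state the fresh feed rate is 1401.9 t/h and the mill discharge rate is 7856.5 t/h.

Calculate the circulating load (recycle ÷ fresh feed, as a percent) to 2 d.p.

Mill node: discharge = fresh + recycle.
R = M − F = 7856.5 − 1401.9 = 6454.6 t/h
CL = 100·R/F = 100·6454.6/1401.9 = 460.42 %

CL = 460.42 %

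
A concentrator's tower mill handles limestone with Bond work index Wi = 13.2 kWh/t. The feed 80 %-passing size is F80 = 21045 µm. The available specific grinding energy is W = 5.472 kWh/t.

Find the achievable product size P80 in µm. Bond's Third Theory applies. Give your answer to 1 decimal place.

P80 = 427.8 µm

W = 10 Wi (P80^-0.5 − F80^-0.5)
P80^(−½) = W/(10 Wi) + F80^(−½)
  = 5.4720/(10·13.2) + 1/√21045 = 0.041455 + 0.006893 = 0.048348
P80 = (1/0.048348)² = 20.6835² = 427.81 µm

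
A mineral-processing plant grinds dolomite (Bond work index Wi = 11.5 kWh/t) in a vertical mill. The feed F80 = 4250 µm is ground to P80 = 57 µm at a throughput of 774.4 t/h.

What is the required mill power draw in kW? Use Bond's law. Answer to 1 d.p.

Bond:  W = 10 Wi (1/√P − 1/√F)
W = 10·11.5·(1/√57 − 1/√4250) = 10·11.5·(0.117114) = 13.4681 kWh/t
Mill draw = 13.4681 × 774.4 = 10429.7 kW

P = 10429.7 kW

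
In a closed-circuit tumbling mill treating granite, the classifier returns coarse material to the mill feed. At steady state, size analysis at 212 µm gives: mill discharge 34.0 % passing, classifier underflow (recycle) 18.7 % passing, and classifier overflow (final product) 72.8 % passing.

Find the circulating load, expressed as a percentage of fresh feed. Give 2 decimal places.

Let r = R/F. Size balance at 212 µm:
(1+r)d = ru + o → r = (o−d)/(d−u)
r = (72.8 − 34.0)/(34.0 − 18.7) = 38.8/15.3 = 2.5359
CL = 100·r = 253.59 %

CL = 253.59 %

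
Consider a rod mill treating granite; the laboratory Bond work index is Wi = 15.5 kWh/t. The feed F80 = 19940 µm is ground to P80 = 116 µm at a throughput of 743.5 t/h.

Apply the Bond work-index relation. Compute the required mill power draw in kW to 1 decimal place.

W = 10·Wi·[P80^(−½) − F80^(−½)]
W = 10·15.5·(1/√116 − 1/√19940) = 10·15.5·(0.085766) = 13.2937 kWh/t
Power = W × throughput = 13.2937 kWh/t × 743.5 t/h = 9883.9 kW

P = 9883.9 kW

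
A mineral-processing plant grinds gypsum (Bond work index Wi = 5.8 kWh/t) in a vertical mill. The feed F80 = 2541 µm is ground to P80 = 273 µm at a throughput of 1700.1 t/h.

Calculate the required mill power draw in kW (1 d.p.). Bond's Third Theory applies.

P = 4011.8 kW

W = 10 Wi (1/√P80 − 1/√F80)  [Bond]
W = 10·5.8·(1/√273 − 1/√2541) = 10·5.8·(0.040685) = 2.3597 kWh/t
Power = W × throughput = 2.3597 kWh/t × 1700.1 t/h = 4011.8 kW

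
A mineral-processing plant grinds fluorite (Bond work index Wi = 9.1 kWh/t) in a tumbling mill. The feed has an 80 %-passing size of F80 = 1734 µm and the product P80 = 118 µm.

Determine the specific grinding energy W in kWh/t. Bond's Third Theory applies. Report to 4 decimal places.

W = 6.1919 kWh/t

W = 10·Wi·(P80^(-½) − F80^(-½))
1/√118 = 0.092057;  1/√1734 = 0.024015
W = 10·9.1·(0.092057 − 0.024015) = 6.1919 kWh/t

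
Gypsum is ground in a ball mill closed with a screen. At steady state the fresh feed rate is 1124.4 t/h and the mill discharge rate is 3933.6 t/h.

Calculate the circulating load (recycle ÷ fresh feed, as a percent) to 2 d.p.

Steady state: M = F + R.
R = M − F = 3933.6 − 1124.4 = 2809.2 t/h
CL = 100·R/F = 100·2809.2/1124.4 = 249.84 %

CL = 249.84 %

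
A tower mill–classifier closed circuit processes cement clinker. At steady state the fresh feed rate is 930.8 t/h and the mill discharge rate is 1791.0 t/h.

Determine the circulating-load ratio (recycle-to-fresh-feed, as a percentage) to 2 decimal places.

Steady state: M = F + R.
R = M − F = 1791.0 − 930.8 = 860.2 t/h
CL = 100·R/F = 100·860.2/930.8 = 92.42 %

CL = 92.42 %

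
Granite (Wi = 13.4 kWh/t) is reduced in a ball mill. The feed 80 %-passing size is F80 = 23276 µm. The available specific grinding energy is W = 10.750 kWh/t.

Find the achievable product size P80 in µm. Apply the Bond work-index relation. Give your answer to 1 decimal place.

W = 10 Wi / √P80 − 10 Wi / √F80
⇒ 1/√P80 = W/(10·Wi) + 1/√F80
  = 10.7500/(10·13.4) + 1/√23276 = 0.080224 + 0.006555 = 0.086778
P80 = (1/0.086778)² = 11.5236² = 132.79 µm

P80 = 132.8 µm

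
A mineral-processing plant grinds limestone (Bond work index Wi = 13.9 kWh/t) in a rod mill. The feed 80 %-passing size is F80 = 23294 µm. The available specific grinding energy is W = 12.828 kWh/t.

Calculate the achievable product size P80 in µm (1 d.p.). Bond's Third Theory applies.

W = 10 Wi (1/√P80 − 1/√F80)  [Bond]
P80^-0.5 = F80^-0.5 + W/(10 Wi)
  = 12.8280/(10·13.9) + 1/√23294 = 0.092288 + 0.006552 = 0.098840
P80 = (1/0.098840)² = 10.1174² = 102.36 µm

P80 = 102.4 µm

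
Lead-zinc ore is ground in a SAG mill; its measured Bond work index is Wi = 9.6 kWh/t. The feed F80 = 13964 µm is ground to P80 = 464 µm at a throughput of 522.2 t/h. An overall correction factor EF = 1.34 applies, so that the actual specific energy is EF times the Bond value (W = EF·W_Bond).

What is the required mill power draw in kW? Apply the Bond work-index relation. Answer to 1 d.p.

W = 10·Wi·[P80^(−½) − F80^(−½)]
W = 10·9.6·(1/√464 − 1/√13964) = 10·9.6·(0.037961) = 3.6443 kWh/t
Apply correction: 3.6443 × 1.34 = 4.8834 kWh/t
Power = W × throughput = 4.8834 kWh/t × 522.2 t/h = 2550.1 kW

P = 2550.1 kW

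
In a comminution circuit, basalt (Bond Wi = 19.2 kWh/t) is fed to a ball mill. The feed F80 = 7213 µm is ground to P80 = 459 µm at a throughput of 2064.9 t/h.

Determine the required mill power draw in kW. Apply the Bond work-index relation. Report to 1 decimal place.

P = 13837.1 kW

W_Bond = 10·Wi·(1/√P₈₀ − 1/√F₈₀)
W = 10·19.2·(1/√459 − 1/√7213) = 10·19.2·(0.034902) = 6.7011 kWh/t
P_mill = W·ṁ = 6.7011·2064.9 = 13837.1 kW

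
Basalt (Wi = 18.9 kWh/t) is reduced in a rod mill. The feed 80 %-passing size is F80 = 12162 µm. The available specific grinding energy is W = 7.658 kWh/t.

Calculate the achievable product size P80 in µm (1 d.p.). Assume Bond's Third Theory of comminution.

P80 = 406.7 µm

W = 10 Wi (1/√P80 − 1/√F80)  [Bond]
1/√P80 = 1/√F80 + W/(10·Wi)
  = 7.6580/(10·18.9) + 1/√12162 = 0.040519 + 0.009068 = 0.049586
P80 = (1/0.049586)² = 20.1669² = 406.70 µm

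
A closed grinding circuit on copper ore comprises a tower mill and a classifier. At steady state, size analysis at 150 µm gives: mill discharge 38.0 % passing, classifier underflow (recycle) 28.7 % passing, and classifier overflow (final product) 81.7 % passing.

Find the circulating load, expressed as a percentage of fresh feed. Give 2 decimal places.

CL = 469.89 %

Balance %-passing 150 µm (r = R/F):
Fd + Rd = Ru + Fo ⇒ R/F = (o−d)/(d−u)
r = (81.7 − 38.0)/(38.0 − 28.7) = 43.7/9.3 = 4.6989
CL = 100·r = 469.89 %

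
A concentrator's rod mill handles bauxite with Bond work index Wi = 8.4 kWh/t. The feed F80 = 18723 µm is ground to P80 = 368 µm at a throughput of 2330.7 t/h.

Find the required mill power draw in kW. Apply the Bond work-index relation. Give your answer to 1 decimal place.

Bond:  W = 10 Wi (1/√P − 1/√F)
W = 10·8.4·(1/√368 − 1/√18723) = 10·8.4·(0.044820) = 3.7649 kWh/t
P_mill = W·ṁ = 3.7649·2330.7 = 8774.9 kW

P = 8774.9 kW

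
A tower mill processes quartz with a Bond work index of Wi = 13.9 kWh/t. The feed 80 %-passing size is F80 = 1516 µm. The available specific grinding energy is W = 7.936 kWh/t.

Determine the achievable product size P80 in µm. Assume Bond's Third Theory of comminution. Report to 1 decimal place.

W = 10·Wi·(P80^(-½) − F80^(-½))
P80^-0.5 = F80^-0.5 + W/(10 Wi)
  = 7.9360/(10·13.9) + 1/√1516 = 0.057094 + 0.025683 = 0.082777
P80 = (1/0.082777)² = 12.0807² = 145.94 µm

P80 = 145.9 µm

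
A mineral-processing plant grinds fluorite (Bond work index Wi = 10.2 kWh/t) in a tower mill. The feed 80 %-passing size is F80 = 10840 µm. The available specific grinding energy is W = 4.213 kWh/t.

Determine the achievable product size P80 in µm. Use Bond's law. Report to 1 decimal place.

P80 = 385.8 µm

Bond: W = 10·Wi·(1/√P80 − 1/√F80)
1/√P80 = 1/√F80 + W/(10·Wi)
  = 4.2130/(10·10.2) + 1/√10840 = 0.041304 + 0.009605 = 0.050909
P80 = (1/0.050909)² = 19.6430² = 385.85 µm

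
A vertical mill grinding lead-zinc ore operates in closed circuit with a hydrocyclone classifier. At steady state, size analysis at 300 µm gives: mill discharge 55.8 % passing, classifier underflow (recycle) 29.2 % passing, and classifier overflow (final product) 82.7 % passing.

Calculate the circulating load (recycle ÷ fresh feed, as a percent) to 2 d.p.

CL = 101.13 %

Mass balance on the −300 µm fraction:
d + r·d = r·u + o → r(d−u) = o−d
r = (82.7 − 55.8)/(55.8 − 29.2) = 26.9/26.6 = 1.0113
CL = 100·r = 101.13 %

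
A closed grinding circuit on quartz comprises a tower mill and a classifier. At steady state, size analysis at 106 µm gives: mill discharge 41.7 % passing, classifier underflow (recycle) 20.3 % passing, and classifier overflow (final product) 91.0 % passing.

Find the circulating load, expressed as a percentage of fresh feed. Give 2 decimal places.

Classifier node, passing 106 µm:
r = (o − d)/(d − u)
r = (91.0 − 41.7)/(41.7 − 20.3) = 49.3/21.4 = 2.3037
CL = 100·r = 230.37 %

CL = 230.37 %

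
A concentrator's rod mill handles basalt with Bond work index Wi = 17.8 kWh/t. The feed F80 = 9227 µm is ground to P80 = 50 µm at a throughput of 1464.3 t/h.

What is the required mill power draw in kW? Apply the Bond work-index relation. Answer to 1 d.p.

P = 34147.4 kW

W = 10 Wi (P80^-0.5 − F80^-0.5)
W = 10·17.8·(1/√50 − 1/√9227) = 10·17.8·(0.131011) = 23.3199 kWh/t
Mill draw = 23.3199 × 1464.3 = 34147.4 kW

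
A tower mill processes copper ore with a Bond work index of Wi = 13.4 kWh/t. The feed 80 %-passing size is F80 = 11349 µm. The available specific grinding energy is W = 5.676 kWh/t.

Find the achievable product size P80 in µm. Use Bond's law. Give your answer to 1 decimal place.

P80 = 373.5 µm

W = 10·Wi·[P80^(−½) − F80^(−½)]
⇒ 1/√P80 = W/(10 Wi) + 1/√F80
  = 5.6760/(10·13.4) + 1/√11349 = 0.042358 + 0.009387 = 0.051745
P80 = (1/0.051745)² = 19.3255² = 373.48 µm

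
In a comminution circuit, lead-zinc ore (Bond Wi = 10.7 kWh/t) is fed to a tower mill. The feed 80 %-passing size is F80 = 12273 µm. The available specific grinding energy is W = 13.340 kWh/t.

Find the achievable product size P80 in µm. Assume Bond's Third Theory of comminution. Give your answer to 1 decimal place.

P80 = 55.9 µm

W = 10 Wi (P80^-0.5 − F80^-0.5)
P80^-0.5 = F80^-0.5 + W/(10 Wi)
  = 13.3400/(10·10.7) + 1/√12273 = 0.124673 + 0.009027 = 0.133700
P80 = (1/0.133700)² = 7.4795² = 55.94 µm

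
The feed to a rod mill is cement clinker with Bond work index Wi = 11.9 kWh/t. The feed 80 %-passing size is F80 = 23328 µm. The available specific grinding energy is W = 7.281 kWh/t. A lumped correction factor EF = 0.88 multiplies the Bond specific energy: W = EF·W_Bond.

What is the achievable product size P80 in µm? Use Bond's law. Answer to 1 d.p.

P80 = 172.8 µm

W = 10·Wi·[P80^(−½) − F80^(−½)]
W_Bond = W / EF = 7.281 / 0.88 = 8.2739 kWh/t
1/√P80 = 1/√F80 + W_Bond/(10·Wi)
  = 8.2739/(10·11.9) + 1/√23328 = 0.069528 + 0.006547 = 0.076076
P80 = (1/0.076076)² = 13.1448² = 172.79 µm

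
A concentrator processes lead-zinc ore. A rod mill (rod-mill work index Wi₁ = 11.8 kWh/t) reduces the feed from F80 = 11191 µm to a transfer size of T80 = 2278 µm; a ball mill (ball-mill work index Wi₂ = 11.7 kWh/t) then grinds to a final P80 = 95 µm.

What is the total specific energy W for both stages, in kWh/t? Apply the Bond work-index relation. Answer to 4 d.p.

W = 10.9095 kWh/t

W = 10 Wi (P80^-0.5 − F80^-0.5)
Stage 1 (11191→2278 µm, Wi₁=11.8): W₁ = 10·11.8·(0.020952 − 0.009453) = 1.3569 kWh/t
Stage 2 (2278→95 µm, Wi₂=11.7): W₂ = 10·11.7·(0.102598 − 0.020952) = 9.5526 kWh/t
W = W₁ + W₂ = 1.3569 + 9.5526 = 10.9095 kWh/t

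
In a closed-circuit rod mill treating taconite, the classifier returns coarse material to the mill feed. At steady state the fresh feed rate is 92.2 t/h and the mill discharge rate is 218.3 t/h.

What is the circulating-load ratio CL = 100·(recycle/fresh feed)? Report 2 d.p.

CL = 136.77 %

Mill node: discharge = fresh + recycle.
R = M − F = 218.3 − 92.2 = 126.1 t/h
CL = 100·R/F = 100·126.1/92.2 = 136.77 %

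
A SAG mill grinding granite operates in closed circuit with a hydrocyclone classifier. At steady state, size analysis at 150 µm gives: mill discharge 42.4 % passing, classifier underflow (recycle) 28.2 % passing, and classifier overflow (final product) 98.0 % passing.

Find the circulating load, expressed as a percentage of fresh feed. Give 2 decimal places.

Classifier node, passing 150 µm:
(1+r)d = ru + o → r = (o−d)/(d−u)
r = (98.0 − 42.4)/(42.4 − 28.2) = 55.6/14.2 = 3.9155
CL = 100·r = 391.55 %

CL = 391.55 %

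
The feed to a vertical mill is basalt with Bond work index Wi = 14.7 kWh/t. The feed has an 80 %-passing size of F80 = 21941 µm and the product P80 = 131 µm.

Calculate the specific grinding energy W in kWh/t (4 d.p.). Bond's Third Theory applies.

W = 11.8510 kWh/t

W = 10 Wi (1/√P80 − 1/√F80)  [Bond]
1/√131 = 0.087370;  1/√21941 = 0.006751
W = 10·14.7·(0.087370 − 0.006751) = 11.8510 kWh/t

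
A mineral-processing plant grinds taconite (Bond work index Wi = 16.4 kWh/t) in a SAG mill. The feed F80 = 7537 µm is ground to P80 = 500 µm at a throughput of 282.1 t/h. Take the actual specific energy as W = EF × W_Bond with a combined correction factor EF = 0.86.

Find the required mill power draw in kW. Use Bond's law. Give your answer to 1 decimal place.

Bond:  W = 10 Wi (1/√P − 1/√F)
W = 10·16.4·(1/√500 − 1/√7537) = 10·16.4·(0.033203) = 5.4452 kWh/t
Corrected W = EF·W_Bond = 0.86·5.4452 = 4.6829 kWh/t
P_mill = W·ṁ = 4.6829·282.1 = 1321.0 kW

P = 1321.0 kW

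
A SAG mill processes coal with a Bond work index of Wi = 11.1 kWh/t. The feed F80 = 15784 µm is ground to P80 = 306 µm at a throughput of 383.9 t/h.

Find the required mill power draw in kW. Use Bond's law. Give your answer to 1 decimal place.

P = 2096.8 kW

W = 10 Wi / √P80 − 10 Wi / √F80
W = 10·11.1·(1/√306 − 1/√15784) = 10·11.1·(0.049207) = 5.4619 kWh/t
Power = W × throughput = 5.4619 kWh/t × 383.9 t/h = 2096.8 kW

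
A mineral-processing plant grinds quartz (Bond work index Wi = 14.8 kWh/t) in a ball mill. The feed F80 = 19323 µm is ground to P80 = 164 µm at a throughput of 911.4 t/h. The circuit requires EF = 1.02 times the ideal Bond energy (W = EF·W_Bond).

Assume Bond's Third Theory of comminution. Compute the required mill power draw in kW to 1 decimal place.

P = 9753.8 kW

Bond:  W = 10 Wi (1/√P − 1/√F)
W = 10·14.8·(1/√164 − 1/√19323) = 10·14.8·(0.070893) = 10.4922 kWh/t
Apply correction: 10.4922 × 1.02 = 10.7020 kWh/t
Mill draw = 10.7020 × 911.4 = 9753.8 kW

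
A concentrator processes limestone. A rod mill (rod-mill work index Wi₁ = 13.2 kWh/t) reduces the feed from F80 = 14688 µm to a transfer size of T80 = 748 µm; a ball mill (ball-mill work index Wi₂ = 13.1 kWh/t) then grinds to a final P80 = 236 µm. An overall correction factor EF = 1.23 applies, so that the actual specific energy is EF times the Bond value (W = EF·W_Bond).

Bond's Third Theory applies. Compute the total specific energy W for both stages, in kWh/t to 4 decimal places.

W = 10 Wi (P80^-0.5 − F80^-0.5)
Stage 1 (14688→748 µm, Wi₁=13.2): W₁ = 10·13.2·(0.036564 − 0.008251) = 3.7372 kWh/t
Stage 2 (748→236 µm, Wi₂=13.1): W₂ = 10·13.1·(0.065094 − 0.036564) = 3.7375 kWh/t
W = W₁ + W₂ = 3.7372 + 3.7375 = 7.4748 kWh/t
W_actual = 1.23 × 7.4748 = 9.1940 kWh/t

W = 9.1940 kWh/t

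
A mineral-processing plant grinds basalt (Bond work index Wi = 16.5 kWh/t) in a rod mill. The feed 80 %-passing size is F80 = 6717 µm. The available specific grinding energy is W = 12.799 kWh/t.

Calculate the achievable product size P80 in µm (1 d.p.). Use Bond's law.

W_Bond = 10·Wi·(1/√P₈₀ − 1/√F₈₀)
⇒ 1/√P80 = W/(10·Wi) + 1/√F80
  = 12.7990/(10·16.5) + 1/√6717 = 0.077570 + 0.012201 = 0.089771
P80 = (1/0.089771)² = 11.1394² = 124.09 µm

P80 = 124.1 µm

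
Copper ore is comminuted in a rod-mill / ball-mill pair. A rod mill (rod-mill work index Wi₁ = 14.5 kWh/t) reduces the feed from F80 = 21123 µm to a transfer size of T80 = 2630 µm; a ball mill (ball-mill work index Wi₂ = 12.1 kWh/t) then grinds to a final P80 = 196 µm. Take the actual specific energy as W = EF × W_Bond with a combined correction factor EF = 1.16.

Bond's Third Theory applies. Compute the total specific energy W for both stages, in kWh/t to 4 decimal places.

W = 10 Wi (1/√P80 − 1/√F80)  [Bond]
Stage 1 (21123→2630 µm, Wi₁=14.5): W₁ = 10·14.5·(0.019499 − 0.006881) = 1.8297 kWh/t
Stage 2 (2630→196 µm, Wi₂=12.1): W₂ = 10·12.1·(0.071429 − 0.019499) = 6.2834 kWh/t
W = W₁ + W₂ = 1.8297 + 6.2834 = 8.1132 kWh/t
Corrected W = EF·W_Bond = 1.16·8.1132 = 9.4113 kWh/t

W = 9.4113 kWh/t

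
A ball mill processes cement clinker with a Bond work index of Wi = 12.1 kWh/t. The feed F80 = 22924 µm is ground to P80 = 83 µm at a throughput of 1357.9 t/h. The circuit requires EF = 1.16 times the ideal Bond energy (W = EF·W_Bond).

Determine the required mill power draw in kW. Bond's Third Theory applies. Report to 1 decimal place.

W_Bond = 10·Wi·(1/√P₈₀ − 1/√F₈₀)
W = 10·12.1·(1/√83 − 1/√22924) = 10·12.1·(0.103160) = 12.4823 kWh/t
Corrected W = EF·W_Bond = 1.16·12.4823 = 14.4795 kWh/t
P = W·T = 14.4795·1357.9 = 19661.7 kW

P = 19661.7 kW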